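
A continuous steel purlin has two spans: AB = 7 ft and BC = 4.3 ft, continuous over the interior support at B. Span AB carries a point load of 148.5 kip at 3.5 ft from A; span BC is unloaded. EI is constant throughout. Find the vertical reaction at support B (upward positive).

R_B = 119.6 kip

Take M_B as the redundant. Released structure: two simple spans AB and BC with a hinge at B.
Rotations at B on the released spans (each span's end-slope, ×1/EI):
  span AB: point load 148.5 at a = 3.5: Pab(L + a)/(6LEI) = 454.8/EI
  relative rotation θ_0 = (454.8 + 0)/EI = 454.8/EI
A unit hogging moment at B produces rotation L₁/(3EI) + L₂/(3EI) = 3.767/EI.
Slope continuity at B: θ_0 = M_B·3.767/EI, so M_B = 454.8/3.767 = 120.7 kip·ft (hogging).
Span AB, ΣM about A with M_B applied at B: R_B^{AB}·7 = 519.8 + 120.7, so R_B^{AB} = 91.5 kip and R_A = 148.5 − 91.5 = 57 kip.
Span BC, ΣM about C: R_B^{BC}·4.3 = 0 + 120.7, so R_B^{BC} = 28.08 kip and R_C = 0 − 28.08 = -28.08 kip.
R_B = 91.5 + 28.08 = 119.6 kip.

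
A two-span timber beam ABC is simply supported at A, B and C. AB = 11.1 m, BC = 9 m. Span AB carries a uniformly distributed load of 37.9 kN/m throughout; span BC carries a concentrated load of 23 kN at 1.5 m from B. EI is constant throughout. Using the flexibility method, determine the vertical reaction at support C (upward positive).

R_C = -33.29 kN

Release continuity at B by inserting a hinge; the redundant is the internal moment M_B. The primary structure is two simply-supported spans AB and BC.
End slopes at the hinge B, treating each span as simply supported:
  span AB: UDL 37.9: wL³/(24EI) = 2160/EI
  span BC: point load 23 at a = 1.5: Pab(L + b)/(6LEI) = 79.06/EI
  relative rotation θ_0 = (2160 + 79.06)/EI = 2239/EI
A unit hogging moment at B produces rotation L₁/(3EI) + L₂/(3EI) = 6.7/EI.
Slope continuity at B: θ_0 = M_B·6.7/EI, so M_B = 2239/6.7 = 334.1 kN·m (hogging).
Span BC, ΣM about C: R_B^{BC}·9 = 172.5 + 334.1, so R_B^{BC} = 56.29 kN and R_C = 23 − 56.29 = -33.29 kN.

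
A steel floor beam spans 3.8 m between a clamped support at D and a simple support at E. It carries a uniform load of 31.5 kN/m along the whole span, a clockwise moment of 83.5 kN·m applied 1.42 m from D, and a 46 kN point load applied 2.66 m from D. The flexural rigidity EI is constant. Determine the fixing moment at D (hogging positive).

M_D = 88.1 kN·m

Release the roller at E. Primary structure: cantilever fixed at D.
Deflection at E on the released cantilever, summing each load's contribution:
  UDL 31.5: wL⁴/(8EI) = 821/EI
  clockwise couple 83.5 at a = 1.42: M₀a(2L − a)/(2EI) = 366.4/EI
  point load 46 at a = 2.66: Pa²(3L − a)/(6EI) = 474.1/EI
  δ_0 = 1662/EI
Flexibility coefficient — unit upward force at E: δ_{EE} = L³/(3EI) = 18.29/EI.
The prop prevents deflection at E: R_E = δ_0/δ_{EE} = 1662/18.29 = 90.84 kN.
Moment equilibrium about D: M_D = Σ(load moments about D) − R_E·L = 433.3 − 90.84×3.8 = 88.1 kN·m.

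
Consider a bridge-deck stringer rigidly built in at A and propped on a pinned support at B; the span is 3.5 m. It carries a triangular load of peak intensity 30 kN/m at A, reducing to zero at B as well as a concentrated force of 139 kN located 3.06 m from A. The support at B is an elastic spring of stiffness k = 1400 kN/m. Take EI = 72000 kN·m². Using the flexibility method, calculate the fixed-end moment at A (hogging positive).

Take the reaction at B as the redundant and release it; the primary structure is a cantilever fixed at A.
Free-end deflection of the primary structure under the applied loading (downward +):
  triangular load, peak 30 at the fixed end: w₀L⁴/(30EI) = 150.1/EI
  point load 139 at a = 3.06: Pa²(3L − a)/(6EI) = 1614/EI
  δ_0 = 1764/EI
Flexibility coefficient — unit upward force at B: δ_{BB} = L³/(3EI) = 14.29/EI.
With EI = 72000 kN·m²: δ_0 = 0.0245 m and δ_{BB} = 0.000198 m/kN.
Compatibility — the spring shortens by R_B/k under the reaction it provides: δ_0 − R_B·δ_{BB} = R_B/k. With 1/k = 0.000714 m/kN, R_B = δ_0 / (δ_{BB} + 1/k) = 0.0245 / (0.000198 + 0.000714) = 26.84 kN.
Moment equilibrium about A: M_A = Σ(load moments about A) − R_B·L = 486.6 − 26.84×3.5 = 392.6 kN·m.

M_A = 392.6 kN·m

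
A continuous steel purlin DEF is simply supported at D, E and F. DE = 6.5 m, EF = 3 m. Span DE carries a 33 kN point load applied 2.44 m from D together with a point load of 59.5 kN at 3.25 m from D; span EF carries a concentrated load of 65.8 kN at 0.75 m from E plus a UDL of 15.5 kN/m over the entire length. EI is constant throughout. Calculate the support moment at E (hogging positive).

Release continuity at E by inserting a hinge; the redundant is the internal moment M_E. The primary structure is two simply-supported spans DE and EF.
End slopes at the hinge E, treating each span as simply supported:
  span DE: point load 33 at a = 2.44: Pab(L + a)/(6LEI) = 74.94/EI
  span DE: point load 59.5 at a = 3.25: Pab(L + a)/(6LEI) = 157.1/EI
  span EF: point load 65.8 at a = 0.75: Pab(L + b)/(6LEI) = 32.39/EI
  span EF: UDL 15.5: wL³/(24EI) = 17.44/EI
  relative rotation θ_0 = (232.1 + 49.82)/EI = 281.9/EI
A unit hogging moment at E produces rotation L₁/(3EI) + L₂/(3EI) = 3.167/EI.
Slope continuity at E: θ_0 = M_E·3.167/EI, so M_E = 281.9/3.167 = 89.01 kN·m (hogging).

M_E = 89.01 kN·m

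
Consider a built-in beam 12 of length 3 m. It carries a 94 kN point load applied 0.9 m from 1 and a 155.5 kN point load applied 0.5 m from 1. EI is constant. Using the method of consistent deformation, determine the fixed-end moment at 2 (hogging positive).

M_2 = 28.56 kN·m

Release both end moments; the primary structure is a simply-supported span 12 with redundants M_1 and M_2.
Simple-span end rotations at 1 and 2 under the given loads:
  at 1: point load 94 at a = 0.9: Pab(L + b)/(6LEI) = 50.34/EI
  at 2: point load 94 at a = 0.9: Pab(L + a)/(6LEI) = 38.49/EI
  at 1: point load 155.5 at a = 0.5: Pab(L + b)/(6LEI) = 59.39/EI
  at 2: point load 155.5 at a = 0.5: Pab(L + a)/(6LEI) = 37.8/EI
  θ_10 = 109.7/EI,  θ_20 = 76.29/EI
Flexibility coefficients: a unit moment at one end gives L/(3EI) there and L/(6EI) at the far end, so f₁₁ = f₂₂ = 1/EI and f₁₂ = f₂₁ = 0.5/EI.
Compatibility — zero rotation at each built-in end:
  1 M_1 + 0.5 M_2 = 109.7
  0.5 M_1 + 1 M_2 = 76.29
Solving the pair gives M_1 = 95.45 kN·m and M_2 = 28.56 kN·m (hogging).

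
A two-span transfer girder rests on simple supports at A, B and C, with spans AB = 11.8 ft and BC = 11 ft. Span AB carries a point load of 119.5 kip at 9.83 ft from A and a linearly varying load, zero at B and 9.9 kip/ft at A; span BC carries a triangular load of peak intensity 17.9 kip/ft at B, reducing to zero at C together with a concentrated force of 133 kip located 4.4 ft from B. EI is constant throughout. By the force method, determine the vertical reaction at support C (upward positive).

R_C = 55.12 kip

Take M_B as the redundant. Released structure: two simple spans AB and BC with a hinge at B.
Rotations at B on the released spans (each span's end-slope, ×1/EI):
  span AB: point load 119.5 at a = 9.83: Pab(L + a)/(6LEI) = 707/EI
  span AB: triangular load, peak 9.9: 7w₀L³/(360EI) = 316.3/EI
  span BC: triangular load, peak 17.9: w₀L³/(45EI) = 529.4/EI
  span BC: point load 133 at a = 4.4: Pab(L + b)/(6LEI) = 1030/EI
  relative rotation θ_0 = (1023 + 1559)/EI = 2583/EI
A unit hogging moment at B produces rotation L₁/(3EI) + L₂/(3EI) = 7.6/EI.
Slope continuity at B: θ_0 = M_B·7.6/EI, so M_B = 2583/7.6 = 339.8 kip·ft (hogging).
Span BC, ΣM about C: R_B^{BC}·11 = 1600 + 339.8, so R_B^{BC} = 176.3 kip and R_C = 231.4 − 176.3 = 55.12 kip.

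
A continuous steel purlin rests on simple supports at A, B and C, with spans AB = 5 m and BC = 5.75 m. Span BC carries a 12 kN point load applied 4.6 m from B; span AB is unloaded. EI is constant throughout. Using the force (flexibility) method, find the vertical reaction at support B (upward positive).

R_B = 3.725 kN

Insert a hinge at B; M_B is the redundant, and each span becomes simply supported.
Discontinuity in slope at B on the released structure — sum the simple-span end rotations:
  span BC: point load 12 at a = 4.6: Pab(L + b)/(6LEI) = 12.7/EI
  relative rotation θ_0 = (0 + 12.7)/EI = 12.7/EI
A unit hogging moment at B produces rotation L₁/(3EI) + L₂/(3EI) = 3.583/EI.
Slope continuity at B: θ_0 = M_B·3.583/EI, so M_B = 12.7/3.583 = 3.543 kN·m (hogging).
Span AB, ΣM about A with M_B applied at B: R_B^{AB}·5 = 0 + 3.543, so R_B^{AB} = 0.7086 kN and R_A = 0 − 0.7086 = -0.7086 kN.
Span BC, ΣM about C: R_B^{BC}·5.75 = 13.8 + 3.543, so R_B^{BC} = 3.016 kN and R_C = 12 − 3.016 = 8.984 kN.
R_B = 0.7086 + 3.016 = 3.725 kN.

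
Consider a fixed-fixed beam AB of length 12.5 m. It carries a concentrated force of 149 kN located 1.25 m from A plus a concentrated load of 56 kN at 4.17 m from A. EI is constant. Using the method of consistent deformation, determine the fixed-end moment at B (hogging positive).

Take the two fixed-end moments M_A, M_B as redundants; the released structure is the simple span AB.
On the primary (simply-supported) span, the end slopes from the loading are:
  at A: point load 149 at a = 1.25: Pab(L + b)/(6LEI) = 663.5/EI
  at B: point load 149 at a = 1.25: Pab(L + a)/(6LEI) = 384.1/EI
  at A: point load 56 at a = 4.17: Pab(L + b)/(6LEI) = 540.3/EI
  at B: point load 56 at a = 4.17: Pab(L + a)/(6LEI) = 432.4/EI
  θ_A0 = 1204/EI,  θ_B0 = 816.5/EI
Flexibility coefficients: a unit moment at one end gives L/(3EI) there and L/(6EI) at the far end, so f₁₁ = f₂₂ = 4.167/EI and f₁₂ = f₂₁ = 2.083/EI.
Compatibility — zero rotation at each built-in end:
  4.167 M_A + 2.083 M_B = 1204
  2.083 M_A + 4.167 M_B = 816.5
Solving the pair gives M_A = 254.6 kN·m and M_B = 68.68 kN·m (hogging).

M_B = 68.68 kN·m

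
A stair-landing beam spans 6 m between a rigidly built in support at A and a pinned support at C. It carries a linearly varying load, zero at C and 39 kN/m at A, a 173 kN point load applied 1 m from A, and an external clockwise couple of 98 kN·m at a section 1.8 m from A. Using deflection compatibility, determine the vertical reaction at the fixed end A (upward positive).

Remove the prop at C; the released (primary) structure is a cantilever built in at A.
Downward deflection at the released point C due to the loads:
  triangular load, peak 39 at the fixed end: w₀L⁴/(30EI) = 1685/EI
  point load 173 at a = 1: Pa²(3L − a)/(6EI) = 490.2/EI
  clockwise couple 98 at a = 1.8: M₀a(2L − a)/(2EI) = 899.6/EI
  δ_0 = 3075/EI
Flexibility coefficient — unit upward force at C: δ_{CC} = L³/(3EI) = 72/EI.
The prop prevents deflection at C: R_C = δ_0/δ_{CC} = 3075/72 = 42.7 kN.
Vertical equilibrium: R_A = ΣP − R_C = 290 − 42.7 = 247.3 kN.

R_A = 247.3 kN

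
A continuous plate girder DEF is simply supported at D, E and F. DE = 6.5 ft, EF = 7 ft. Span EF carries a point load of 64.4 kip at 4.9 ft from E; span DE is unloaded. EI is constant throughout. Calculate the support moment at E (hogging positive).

Take M_E as the redundant. Released structure: two simple spans DE and EF with a hinge at E.
End slopes at the hinge E, treating each span as simply supported:
  span EF: point load 64.4 at a = 4.9: Pab(L + b)/(6LEI) = 143.6/EI
  relative rotation θ_0 = (0 + 143.6)/EI = 143.6/EI
A unit hogging moment at E produces rotation L₁/(3EI) + L₂/(3EI) = 4.5/EI.
Slope continuity at E: θ_0 = M_E·4.5/EI, so M_E = 143.6/4.5 = 31.91 kip·ft (hogging).

M_E = 31.91 kip·ft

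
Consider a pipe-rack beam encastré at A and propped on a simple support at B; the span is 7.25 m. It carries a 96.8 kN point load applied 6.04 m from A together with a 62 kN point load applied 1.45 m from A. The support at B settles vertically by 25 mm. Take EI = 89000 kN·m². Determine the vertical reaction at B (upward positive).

R_B = 58.75 kN

Release the roller at B. Primary structure: cantilever fixed at A.
Downward deflection at the released point B due to the loads:
  point load 96.8 at a = 6.04: Pa²(3L − a)/(6EI) = 9246/EI
  point load 62 at a = 1.45: Pa²(3L − a)/(6EI) = 441/EI
  δ_0 = 9687/EI
Tip deflection under a unit load at B: L³/(3EI) = 127/EI.
With EI = 89000 kN·m²: δ_0 = 0.10885 m and δ_{BB} = 0.001427 m/kN.
Compatibility — the beam at B must follow the support down by 0.025 m: δ_0 − R_B·δ_{BB} = 0.025, so R_B = (0.10885 − 0.025)/0.001427 = 58.75 kN.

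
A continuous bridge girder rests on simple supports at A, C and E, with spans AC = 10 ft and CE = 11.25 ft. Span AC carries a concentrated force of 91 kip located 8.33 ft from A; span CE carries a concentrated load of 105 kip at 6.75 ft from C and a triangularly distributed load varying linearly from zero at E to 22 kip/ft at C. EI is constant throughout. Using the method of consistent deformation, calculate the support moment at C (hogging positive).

M_C = 257.9 kip·ft

Release continuity at C by inserting a hinge; the redundant is the internal moment M_C. The primary structure is two simply-supported spans AC and CE.
Rotations at C on the released spans (each span's end-slope, ×1/EI):
  span AC: point load 91 at a = 8.33: Pab(L + a)/(6LEI) = 386.7/EI
  span CE: point load 105 at a = 6.75: Pab(L + b)/(6LEI) = 744.2/EI
  span CE: triangular load, peak 22: w₀L³/(45EI) = 696.1/EI
  relative rotation θ_0 = (386.7 + 1440)/EI = 1827/EI
A unit hogging moment at C produces rotation L₁/(3EI) + L₂/(3EI) = 7.083/EI.
Slope continuity at C: θ_0 = M_C·7.083/EI, so M_C = 1827/7.083 = 257.9 kip·ft (hogging).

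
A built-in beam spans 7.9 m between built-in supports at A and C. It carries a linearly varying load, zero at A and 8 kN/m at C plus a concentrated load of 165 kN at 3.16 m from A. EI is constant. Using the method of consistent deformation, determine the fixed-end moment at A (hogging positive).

M_A = 204.3 kN·m

Take the two fixed-end moments M_A, M_C as redundants; the released structure is the simple span AC.
End rotations of the released simple span under the applied load (×1/EI):
  at A: triangular load, peak 8: 7w₀L³/(360EI) = 76.69/EI
  at C: triangular load, peak 8: w₀L³/(45EI) = 87.65/EI
  at A: point load 165 at a = 3.16: Pab(L + b)/(6LEI) = 659/EI
  at C: point load 165 at a = 3.16: Pab(L + a)/(6LEI) = 576.7/EI
  θ_A0 = 735.7/EI,  θ_C0 = 664.3/EI
Flexibility coefficients: a unit moment at one end gives L/(3EI) there and L/(6EI) at the far end, so f₁₁ = f₂₂ = 2.633/EI and f₁₂ = f₂₁ = 1.317/EI.
Compatibility — zero rotation at each built-in end:
  2.633 M_A + 1.317 M_C = 735.7
  1.317 M_A + 2.633 M_C = 664.3
Solving the pair gives M_A = 204.3 kN·m and M_C = 150.1 kN·m (hogging).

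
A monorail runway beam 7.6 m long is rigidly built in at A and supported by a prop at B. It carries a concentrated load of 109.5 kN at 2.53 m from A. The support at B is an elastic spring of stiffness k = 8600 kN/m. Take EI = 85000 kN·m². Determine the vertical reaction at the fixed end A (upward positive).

Release the roller at B. Primary structure: cantilever fixed at A.
Downward deflection at the released point B due to the loads:
  point load 109.5 at a = 2.53: Pa²(3L − a)/(6EI) = 2368/EI
Tip deflection under a unit load at B: L³/(3EI) = 146.3/EI.
With EI = 85000 kN·m²: δ_0 = 0.027857 m and δ_{BB} = 0.001721 m/kN.
Compatibility — the spring shortens by R_B/k under the reaction it provides: δ_0 − R_B·δ_{BB} = R_B/k. With 1/k = 0.000116 m/kN, R_B = δ_0 / (δ_{BB} + 1/k) = 0.027857 / (0.001721 + 0.000116) = 15.16 kN.
Vertical equilibrium: R_A = ΣP − R_B = 109.5 − 15.16 = 94.34 kN.

R_A = 94.34 kN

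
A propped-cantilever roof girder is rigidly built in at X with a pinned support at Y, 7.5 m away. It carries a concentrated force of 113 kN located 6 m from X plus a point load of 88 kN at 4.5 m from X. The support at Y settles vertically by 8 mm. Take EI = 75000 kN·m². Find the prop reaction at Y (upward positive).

Remove the prop at Y; the released (primary) structure is a cantilever built in at X.
Downward deflection at the released point Y due to the loads:
  point load 113 at a = 6: Pa²(3L − a)/(6EI) = 11187/EI
  point load 88 at a = 4.5: Pa²(3L − a)/(6EI) = 5346/EI
  δ_0 = 16533/EI
Tip deflection under a unit load at Y: L³/(3EI) = 140.6/EI.
With EI = 75000 kN·m²: δ_0 = 0.22044 m and δ_{YY} = 0.001875 m/kN.
Compatibility — the beam at Y must follow the support down by 0.008 m: δ_0 − R_Y·δ_{YY} = 0.008, so R_Y = (0.22044 − 0.008)/0.001875 = 113.3 kN.

R_Y = 113.3 kN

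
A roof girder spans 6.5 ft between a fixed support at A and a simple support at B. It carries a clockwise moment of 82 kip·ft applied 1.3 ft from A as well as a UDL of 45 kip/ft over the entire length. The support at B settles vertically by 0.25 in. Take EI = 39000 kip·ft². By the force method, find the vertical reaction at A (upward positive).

R_A = 184.9 kip

Choose R_B as the redundant. The primary structure is the cantilever fixed at A.
Deflection at B on the released cantilever, summing each load's contribution:
  clockwise couple 82 at a = 1.3: M₀a(2L − a)/(2EI) = 623.6/EI
  UDL 45: wL⁴/(8EI) = 10041/EI
  δ_0 = 10665/EI
Tip deflection under a unit load at B: L³/(3EI) = 91.54/EI.
With EI = 39000 kip·ft²: δ_0 = 0.27345 ft and δ_{BB} = 0.002347 ft/kip.
Compatibility — the beam at B must follow the support down by 0.02083 ft: δ_0 − R_B·δ_{BB} = 0.02083, so R_B = (0.27345 − 0.02083)/0.002347 = 107.6 kip.
Vertical equilibrium: R_A = ΣP − R_B = 292.5 − 107.6 = 184.9 kip.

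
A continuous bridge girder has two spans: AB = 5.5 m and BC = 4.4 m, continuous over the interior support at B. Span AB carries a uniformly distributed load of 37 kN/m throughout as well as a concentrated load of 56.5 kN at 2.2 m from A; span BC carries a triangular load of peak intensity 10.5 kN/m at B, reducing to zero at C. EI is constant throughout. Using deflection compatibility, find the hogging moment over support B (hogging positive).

M_B = 112.8 kN·m

Take M_B as the redundant. Released structure: two simple spans AB and BC with a hinge at B.
Discontinuity in slope at B on the released structure — sum the simple-span end rotations:
  span AB: UDL 37: wL³/(24EI) = 256.5/EI
  span AB: point load 56.5 at a = 2.2: Pab(L + a)/(6LEI) = 95.71/EI
  span BC: triangular load, peak 10.5: w₀L³/(45EI) = 19.88/EI
  relative rotation θ_0 = (352.2 + 19.88)/EI = 372.1/EI
A unit hogging moment at B produces rotation L₁/(3EI) + L₂/(3EI) = 3.3/EI.
Slope continuity at B: θ_0 = M_B·3.3/EI, so M_B = 372.1/3.3 = 112.8 kN·m (hogging).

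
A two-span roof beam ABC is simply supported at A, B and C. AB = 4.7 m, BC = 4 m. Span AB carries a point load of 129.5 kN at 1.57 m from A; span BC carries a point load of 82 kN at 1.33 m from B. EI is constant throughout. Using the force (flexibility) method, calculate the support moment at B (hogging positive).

M_B = 76.7 kN·m

Release continuity at B by inserting a hinge; the redundant is the internal moment M_B. The primary structure is two simply-supported spans AB and BC.
End slopes at the hinge B, treating each span as simply supported:
  span AB: point load 129.5 at a = 1.57: Pab(L + a)/(6LEI) = 141.5/EI
  span BC: point load 82 at a = 1.33: Pab(L + b)/(6LEI) = 80.93/EI
  relative rotation θ_0 = (141.5 + 80.93)/EI = 222.4/EI
A unit hogging moment at B produces rotation L₁/(3EI) + L₂/(3EI) = 2.9/EI.
Slope continuity at B: θ_0 = M_B·2.9/EI, so M_B = 222.4/2.9 = 76.7 kN·m (hogging).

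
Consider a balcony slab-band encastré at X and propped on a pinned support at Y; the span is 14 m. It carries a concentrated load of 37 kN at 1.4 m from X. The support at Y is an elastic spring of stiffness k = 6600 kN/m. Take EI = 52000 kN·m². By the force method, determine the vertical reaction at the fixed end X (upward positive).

Release the roller at Y. Primary structure: cantilever fixed at X.
Primary-structure tip deflection at Y by superposition:
  point load 37 at a = 1.4: Pa²(3L − a)/(6EI) = 490.7/EI
Flexibility coefficient — unit upward force at Y: δ_{YY} = L³/(3EI) = 914.7/EI.
With EI = 52000 kN·m²: δ_0 = 0.009437 m and δ_{YY} = 0.01759 m/kN.
Compatibility — the spring shortens by R_Y/k under the reaction it provides: δ_0 − R_Y·δ_{YY} = R_Y/k. With 1/k = 0.000152 m/kN, R_Y = δ_0 / (δ_{YY} + 1/k) = 0.009437 / (0.01759 + 0.000152) = 0.5319 kN.
Vertical equilibrium: R_X = ΣP − R_Y = 37 − 0.5319 = 36.47 kN.

R_X = 36.47 kN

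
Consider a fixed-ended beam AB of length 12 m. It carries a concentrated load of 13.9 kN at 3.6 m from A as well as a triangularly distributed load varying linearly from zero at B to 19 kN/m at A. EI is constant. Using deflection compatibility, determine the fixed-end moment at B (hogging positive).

M_B = 101.7 kN·m

Take the two fixed-end moments M_A, M_B as redundants; the released structure is the simple span AB.
End rotations of the released simple span under the applied load (×1/EI):
  at A: point load 13.9 at a = 3.6: Pab(L + b)/(6LEI) = 119.1/EI
  at B: point load 13.9 at a = 3.6: Pab(L + a)/(6LEI) = 91.07/EI
  at A: triangular load, peak 19: w₀L³/(45EI) = 729.6/EI
  at B: triangular load, peak 19: 7w₀L³/(360EI) = 638.4/EI
  θ_A0 = 848.7/EI,  θ_B0 = 729.5/EI
Flexibility coefficients: a unit moment at one end gives L/(3EI) there and L/(6EI) at the far end, so f₁₁ = f₂₂ = 4/EI and f₁₂ = f₂₁ = 2/EI.
Compatibility — zero rotation at each built-in end:
  4 M_A + 2 M_B = 848.7
  2 M_A + 4 M_B = 729.5
Solving the pair gives M_A = 161.3 kN·m and M_B = 101.7 kN·m (hogging).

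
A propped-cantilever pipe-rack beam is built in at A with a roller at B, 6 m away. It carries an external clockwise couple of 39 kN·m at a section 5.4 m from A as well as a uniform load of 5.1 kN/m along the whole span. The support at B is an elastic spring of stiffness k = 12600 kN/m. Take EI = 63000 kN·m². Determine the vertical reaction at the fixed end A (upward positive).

R_A = 10.84 kN

Remove the prop at B; the released (primary) structure is a cantilever built in at A.
Primary-structure tip deflection at B by superposition:
  clockwise couple 39 at a = 5.4: M₀a(2L − a)/(2EI) = 695/EI
  UDL 5.1: wL⁴/(8EI) = 826.2/EI
  δ_0 = 1521/EI
Tip deflection under a unit load at B: L³/(3EI) = 72/EI.
With EI = 63000 kN·m²: δ_0 = 0.024146 m and δ_{BB} = 0.001143 m/kN.
Compatibility — the spring shortens by R_B/k under the reaction it provides: δ_0 − R_B·δ_{BB} = R_B/k. With 1/k = 0.000079 m/kN, R_B = δ_0 / (δ_{BB} + 1/k) = 0.024146 / (0.001143 + 0.000079) = 19.76 kN.
Vertical equilibrium: R_A = ΣP − R_B = 30.6 − 19.76 = 10.84 kN.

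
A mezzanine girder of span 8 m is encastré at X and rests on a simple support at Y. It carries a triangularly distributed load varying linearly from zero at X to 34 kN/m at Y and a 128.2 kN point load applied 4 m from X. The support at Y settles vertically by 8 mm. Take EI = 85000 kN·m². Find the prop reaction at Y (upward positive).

R_Y = 110.9 kN

Release the roller at Y. Primary structure: cantilever fixed at X.
Free-end deflection of the primary structure under the applied loading (downward +):
  triangular load, peak 34 at the free end: 11w₀L⁴/(120EI) = 12766/EI
  point load 128.2 at a = 4: Pa²(3L − a)/(6EI) = 6837/EI
  δ_0 = 19603/EI
Tip deflection under a unit load at Y: L³/(3EI) = 170.7/EI.
With EI = 85000 kN·m²: δ_0 = 0.23063 m and δ_{YY} = 0.002008 m/kN.
Compatibility — the beam at Y must follow the support down by 0.008 m: δ_0 − R_Y·δ_{YY} = 0.008, so R_Y = (0.23063 − 0.008)/0.002008 = 110.9 kN.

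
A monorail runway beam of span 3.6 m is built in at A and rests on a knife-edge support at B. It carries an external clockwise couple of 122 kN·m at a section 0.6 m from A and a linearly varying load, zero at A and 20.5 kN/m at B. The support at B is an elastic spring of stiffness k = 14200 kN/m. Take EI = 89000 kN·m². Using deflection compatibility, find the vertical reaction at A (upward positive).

Release the roller at B. Primary structure: cantilever fixed at A.
Downward deflection at the released point B due to the loads:
  clockwise couple 122 at a = 0.6: M₀a(2L − a)/(2EI) = 241.6/EI
  triangular load, peak 20.5 at the free end: 11w₀L⁴/(120EI) = 315.6/EI
  δ_0 = 557.2/EI
Flexibility coefficient — unit upward force at B: δ_{BB} = L³/(3EI) = 15.55/EI.
With EI = 89000 kN·m²: δ_0 = 0.006261 m and δ_{BB} = 0.000175 m/kN.
Compatibility — the spring shortens by R_B/k under the reaction it provides: δ_0 − R_B·δ_{BB} = R_B/k. With 1/k = 0.00007 m/kN, R_B = δ_0 / (δ_{BB} + 1/k) = 0.006261 / (0.000175 + 0.00007) = 25.54 kN.
Vertical equilibrium: R_A = ΣP − R_B = 36.9 − 25.54 = 11.36 kN.

R_A = 11.36 kN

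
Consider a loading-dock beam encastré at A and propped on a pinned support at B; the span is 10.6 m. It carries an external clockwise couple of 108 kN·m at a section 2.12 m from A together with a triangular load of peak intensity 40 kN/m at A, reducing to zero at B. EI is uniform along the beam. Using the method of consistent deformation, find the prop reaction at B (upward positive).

Release the roller at B. Primary structure: cantilever fixed at A.
Downward deflection at the released point B due to the loads:
  clockwise couple 108 at a = 2.12: M₀a(2L − a)/(2EI) = 2184/EI
  triangular load, peak 40 at the fixed end: w₀L⁴/(30EI) = 16833/EI
  δ_0 = 19017/EI
Flexibility coefficient — unit upward force at B: δ_{BB} = L³/(3EI) = 397/EI.
Compatibility at B: δ_0 − R_B·δ_{BB} = 0, so R_B = 19017/397 = 47.9 kN.

R_B = 47.9 kN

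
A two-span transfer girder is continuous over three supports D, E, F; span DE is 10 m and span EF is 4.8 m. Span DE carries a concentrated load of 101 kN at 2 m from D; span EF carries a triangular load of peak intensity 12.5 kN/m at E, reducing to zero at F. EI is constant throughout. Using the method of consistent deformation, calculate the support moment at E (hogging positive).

M_E = 71.74 kN·m

Take M_E as the redundant. Released structure: two simple spans DE and EF with a hinge at E.
Discontinuity in slope at E on the released structure — sum the simple-span end rotations:
  span DE: point load 101 at a = 2: Pab(L + a)/(6LEI) = 323.2/EI
  span EF: triangular load, peak 12.5: w₀L³/(45EI) = 30.72/EI
  relative rotation θ_0 = (323.2 + 30.72)/EI = 353.9/EI
A unit hogging moment at E produces rotation L₁/(3EI) + L₂/(3EI) = 4.933/EI.
Slope continuity at E: θ_0 = M_E·4.933/EI, so M_E = 353.9/4.933 = 71.74 kN·m (hogging).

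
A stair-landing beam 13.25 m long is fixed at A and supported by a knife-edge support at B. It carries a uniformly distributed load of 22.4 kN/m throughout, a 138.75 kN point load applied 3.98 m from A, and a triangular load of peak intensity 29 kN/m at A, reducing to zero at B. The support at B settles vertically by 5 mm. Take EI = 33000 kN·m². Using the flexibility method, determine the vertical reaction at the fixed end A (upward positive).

R_A = 461.3 kN

Take the reaction at B as the redundant and release it; the primary structure is a cantilever fixed at A.
Downward deflection at the released point B due to the loads:
  UDL 22.4: wL⁴/(8EI) = 86302/EI
  point load 138.75 at a = 3.98: Pa²(3L − a)/(6EI) = 13103/EI
  triangular load, peak 29 at the fixed end: w₀L⁴/(30EI) = 29795/EI
  δ_0 = 129200/EI
Flexibility coefficient — unit upward force at B: δ_{BB} = L³/(3EI) = 775.4/EI.
With EI = 33000 kN·m²: δ_0 = 3.9151 m and δ_{BB} = 0.023497 m/kN.
Compatibility — the beam at B must follow the support down by 0.005 m: δ_0 − R_B·δ_{BB} = 0.005, so R_B = (3.9151 − 0.005)/0.023497 = 166.4 kN.
Vertical equilibrium: R_A = ΣP − R_B = 627.7 − 166.4 = 461.3 kN.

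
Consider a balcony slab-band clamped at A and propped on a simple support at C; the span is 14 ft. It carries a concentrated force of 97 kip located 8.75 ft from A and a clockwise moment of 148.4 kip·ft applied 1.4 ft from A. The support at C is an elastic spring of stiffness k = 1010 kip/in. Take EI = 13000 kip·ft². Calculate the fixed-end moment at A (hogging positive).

Release the roller at C. Primary structure: cantilever fixed at A.
Free-end deflection of the primary structure under the applied loading (downward +):
  point load 97 at a = 8.75: Pa²(3L − a)/(6EI) = 41156/EI
  clockwise couple 148.4 at a = 1.4: M₀a(2L − a)/(2EI) = 2763/EI
  δ_0 = 43919/EI
Tip deflection under a unit load at C: L³/(3EI) = 914.7/EI.
With EI = 13000 kip·ft²: δ_0 = 3.3784 ft and δ_{CC} = 0.070359 ft/kip.
Compatibility — the spring shortens by R_C/k under the reaction it provides: δ_0 − R_C·δ_{CC} = R_C/k. With 1/k = 1/(1010×12) ft/kip = 0.000083 ft/kip, R_C = δ_0 / (δ_{CC} + 1/k) = 3.3784 / (0.070359 + 0.000083) = 47.96 kip.
Moment equilibrium about A: M_A = Σ(load moments about A) − R_C·L = 997.1 − 47.96×14 = 325.7 kip·ft.

M_A = 325.7 kip·ft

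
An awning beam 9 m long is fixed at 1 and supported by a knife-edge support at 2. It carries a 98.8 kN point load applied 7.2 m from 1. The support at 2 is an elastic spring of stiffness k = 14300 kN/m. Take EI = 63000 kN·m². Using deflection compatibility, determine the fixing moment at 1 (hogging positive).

M_1 = 96.51 kN·m

Take the reaction at 2 as the redundant and release it; the primary structure is a cantilever fixed at 1.
Deflection at 2 on the released cantilever, summing each load's contribution:
  point load 98.8 at a = 7.2: Pa²(3L − a)/(6EI) = 16902/EI
Flexibility coefficient — unit upward force at 2: δ_{22} = L³/(3EI) = 243/EI.
With EI = 63000 kN·m²: δ_0 = 0.26828 m and δ_{22} = 0.003857 m/kN.
Compatibility — the spring shortens by R_2/k under the reaction it provides: δ_0 − R_2·δ_{22} = R_2/k. With 1/k = 0.00007 m/kN, R_2 = δ_0 / (δ_{22} + 1/k) = 0.26828 / (0.003857 + 0.00007) = 68.32 kN.
Moment equilibrium about 1: M_1 = Σ(load moments about 1) − R_2·L = 711.4 − 68.32×9 = 96.51 kN·m.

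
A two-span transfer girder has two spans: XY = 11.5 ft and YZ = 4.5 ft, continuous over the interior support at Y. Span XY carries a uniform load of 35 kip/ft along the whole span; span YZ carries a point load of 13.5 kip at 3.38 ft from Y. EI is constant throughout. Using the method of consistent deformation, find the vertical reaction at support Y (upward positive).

Insert a hinge at Y; M_Y is the redundant, and each span becomes simply supported.
Discontinuity in slope at Y on the released structure — sum the simple-span end rotations:
  span XY: UDL 35: wL³/(24EI) = 2218/EI
  span YZ: point load 13.5 at a = 3.38: Pab(L + b)/(6LEI) = 10.64/EI
  relative rotation θ_0 = (2218 + 10.64)/EI = 2229/EI
A unit hogging moment at Y produces rotation L₁/(3EI) + L₂/(3EI) = 5.333/EI.
Slope continuity at Y: θ_0 = M_Y·5.333/EI, so M_Y = 2229/5.333 = 417.9 kip·ft (hogging).
Span XY, ΣM about X with M_Y applied at Y: R_Y^{XY}·11.5 = 2314 + 417.9, so R_Y^{XY} = 237.6 kip and R_X = 402.5 − 237.6 = 164.9 kip.
Span YZ, ΣM about Z: R_Y^{YZ}·4.5 = 15.12 + 417.9, so R_Y^{YZ} = 96.22 kip and R_Z = 13.5 − 96.22 = -82.72 kip.
R_Y = 237.6 + 96.22 = 333.8 kip.

R_Y = 333.8 kip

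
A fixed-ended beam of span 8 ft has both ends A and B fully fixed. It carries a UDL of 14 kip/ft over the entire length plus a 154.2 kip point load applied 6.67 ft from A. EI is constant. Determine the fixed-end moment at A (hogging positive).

M_A = 103.1 kip·ft

Take the two fixed-end moments M_A, M_B as redundants; the released structure is the simple span AB.
Simple-span end rotations at A and B under the given loads:
  at A: UDL 14: wL³/(24EI) = 298.7/EI
  at B: UDL 14: wL³/(24EI) = 298.7/EI
  at A: point load 154.2 at a = 6.67: Pab(L + b)/(6LEI) = 265.9/EI
  at B: point load 154.2 at a = 6.67: Pab(L + a)/(6LEI) = 418.1/EI
  θ_A0 = 564.6/EI,  θ_B0 = 716.7/EI
Flexibility coefficients: a unit moment at one end gives L/(3EI) there and L/(6EI) at the far end, so f₁₁ = f₂₂ = 2.667/EI and f₁₂ = f₂₁ = 1.333/EI.
Compatibility — zero rotation at each built-in end:
  2.667 M_A + 1.333 M_B = 564.6
  1.333 M_A + 2.667 M_B = 716.7
Solving the pair gives M_A = 103.1 kip·ft and M_B = 217.2 kip·ft (hogging).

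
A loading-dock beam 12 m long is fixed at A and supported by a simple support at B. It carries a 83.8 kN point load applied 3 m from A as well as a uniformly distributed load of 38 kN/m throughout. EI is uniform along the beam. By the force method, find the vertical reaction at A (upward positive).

Release the roller at B. Primary structure: cantilever fixed at A.
Deflection at B on the released cantilever, summing each load's contribution:
  point load 83.8 at a = 3: Pa²(3L − a)/(6EI) = 4148/EI
  UDL 38: wL⁴/(8EI) = 98496/EI
  δ_0 = 102644/EI
Tip deflection under a unit load at B: L³/(3EI) = 576/EI.
The prop prevents deflection at B: R_B = δ_0/δ_{BB} = 102644/576 = 178.2 kN.
Vertical equilibrium: R_A = ΣP − R_B = 539.8 − 178.2 = 361.6 kN.

R_A = 361.6 kN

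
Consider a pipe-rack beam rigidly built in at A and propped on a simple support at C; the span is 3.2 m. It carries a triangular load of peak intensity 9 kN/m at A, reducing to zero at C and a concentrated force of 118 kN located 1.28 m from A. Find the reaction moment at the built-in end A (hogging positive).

Choose R_C as the redundant. The primary structure is the cantilever fixed at A.
Free-end deflection of the primary structure under the applied loading (downward +):
  triangular load, peak 9 at the fixed end: w₀L⁴/(30EI) = 31.46/EI
  point load 118 at a = 1.28: Pa²(3L − a)/(6EI) = 268.1/EI
  δ_0 = 299.5/EI
Flexibility coefficient — unit upward force at C: δ_{CC} = L³/(3EI) = 10.92/EI.
Compatibility at C: δ_0 − R_C·δ_{CC} = 0, so R_C = 299.5/10.92 = 27.42 kN.
Moment equilibrium about A: M_A = Σ(load moments about A) − R_C·L = 166.4 − 27.42×3.2 = 78.64 kN·m.

M_A = 78.64 kN·m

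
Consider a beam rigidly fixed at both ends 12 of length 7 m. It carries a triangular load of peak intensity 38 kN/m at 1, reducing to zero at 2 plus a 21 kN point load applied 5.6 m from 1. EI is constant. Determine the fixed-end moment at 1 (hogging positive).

M_1 = 97.8 kN·m

Release both end moments; the primary structure is a simply-supported span 12 with redundants M_1 and M_2.
On the primary (simply-supported) span, the end slopes from the loading are:
  at 1: triangular load, peak 38: w₀L³/(45EI) = 289.6/EI
  at 2: triangular load, peak 38: 7w₀L³/(360EI) = 253.4/EI
  at 1: point load 21 at a = 5.6: Pab(L + b)/(6LEI) = 32.93/EI
  at 2: point load 21 at a = 5.6: Pab(L + a)/(6LEI) = 49.39/EI
  θ_10 = 322.6/EI,  θ_20 = 302.8/EI
Flexibility coefficients: a unit moment at one end gives L/(3EI) there and L/(6EI) at the far end, so f₁₁ = f₂₂ = 2.333/EI and f₁₂ = f₂₁ = 1.167/EI.
Compatibility — zero rotation at each built-in end:
  2.333 M_1 + 1.167 M_2 = 322.6
  1.167 M_1 + 2.333 M_2 = 302.8
Solving the pair gives M_1 = 97.8 kN·m and M_2 = 80.88 kN·m (hogging).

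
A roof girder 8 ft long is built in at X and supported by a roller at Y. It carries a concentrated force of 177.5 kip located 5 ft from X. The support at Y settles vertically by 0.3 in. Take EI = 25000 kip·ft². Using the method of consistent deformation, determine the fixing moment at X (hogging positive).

Take the reaction at Y as the redundant and release it; the primary structure is a cantilever fixed at X.
Deflection at Y on the released cantilever, summing each load's contribution:
  point load 177.5 at a = 5: Pa²(3L − a)/(6EI) = 14052/EI
Tip deflection under a unit load at Y: L³/(3EI) = 170.7/EI.
With EI = 25000 kip·ft²: δ_0 = 0.56208 ft and δ_{YY} = 0.006827 ft/kip.
Compatibility — the beam at Y must follow the support down by 0.025 ft: δ_0 − R_Y·δ_{YY} = 0.025, so R_Y = (0.56208 − 0.025)/0.006827 = 78.67 kip.
Moment equilibrium about X: M_X = Σ(load moments about X) − R_Y·L = 887.5 − 78.67×8 = 258.1 kip·ft.

M_X = 258.1 kip·ft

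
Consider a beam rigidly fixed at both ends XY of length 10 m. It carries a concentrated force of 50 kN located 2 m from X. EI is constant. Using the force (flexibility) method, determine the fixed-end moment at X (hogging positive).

M_X = 64 kN·m

Take the two fixed-end moments M_X, M_Y as redundants; the released structure is the simple span XY.
On the primary (simply-supported) span, the end slopes from the loading are:
  at X: point load 50 at a = 2: Pab(L + b)/(6LEI) = 240/EI
  at Y: point load 50 at a = 2: Pab(L + a)/(6LEI) = 160/EI
  θ_X0 = 240/EI,  θ_Y0 = 160/EI
Flexibility coefficients: a unit moment at one end gives L/(3EI) there and L/(6EI) at the far end, so f₁₁ = f₂₂ = 3.333/EI and f₁₂ = f₂₁ = 1.667/EI.
Compatibility — zero rotation at each built-in end:
  3.333 M_X + 1.667 M_Y = 240
  1.667 M_X + 3.333 M_Y = 160
Solving the pair gives M_X = 64 kN·m and M_Y = 16 kN·m (hogging).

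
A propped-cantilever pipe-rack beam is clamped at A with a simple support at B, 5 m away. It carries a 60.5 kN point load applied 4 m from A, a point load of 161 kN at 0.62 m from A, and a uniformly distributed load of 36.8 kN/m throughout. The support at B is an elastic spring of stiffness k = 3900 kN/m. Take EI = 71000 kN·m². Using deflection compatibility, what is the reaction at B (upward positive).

Choose R_B as the redundant. The primary structure is the cantilever fixed at A.
Deflection at B on the released cantilever, summing each load's contribution:
  point load 60.5 at a = 4: Pa²(3L − a)/(6EI) = 1775/EI
  point load 161 at a = 0.62: Pa²(3L − a)/(6EI) = 148.3/EI
  UDL 36.8: wL⁴/(8EI) = 2875/EI
  δ_0 = 4798/EI
Tip deflection under a unit load at B: L³/(3EI) = 41.67/EI.
With EI = 71000 kN·m²: δ_0 = 0.067577 m and δ_{BB} = 0.000587 m/kN.
Compatibility — the spring shortens by R_B/k under the reaction it provides: δ_0 − R_B·δ_{BB} = R_B/k. With 1/k = 0.000256 m/kN, R_B = δ_0 / (δ_{BB} + 1/k) = 0.067577 / (0.000587 + 0.000256) = 80.14 kN.

R_B = 80.14 kN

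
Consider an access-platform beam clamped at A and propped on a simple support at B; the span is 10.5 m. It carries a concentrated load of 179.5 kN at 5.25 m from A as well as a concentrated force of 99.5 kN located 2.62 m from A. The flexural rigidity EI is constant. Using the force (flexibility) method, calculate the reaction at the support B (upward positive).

R_B = 64.61 kN

Choose R_B as the redundant. The primary structure is the cantilever fixed at A.
Free-end deflection of the primary structure under the applied loading (downward +):
  point load 179.5 at a = 5.25: Pa²(3L − a)/(6EI) = 21645/EI
  point load 99.5 at a = 2.62: Pa²(3L − a)/(6EI) = 3288/EI
  δ_0 = 24933/EI
Flexibility coefficient — unit upward force at B: δ_{BB} = L³/(3EI) = 385.9/EI.
Compatibility at B: δ_0 − R_B·δ_{BB} = 0, so R_B = 24933/385.9 = 64.61 kN.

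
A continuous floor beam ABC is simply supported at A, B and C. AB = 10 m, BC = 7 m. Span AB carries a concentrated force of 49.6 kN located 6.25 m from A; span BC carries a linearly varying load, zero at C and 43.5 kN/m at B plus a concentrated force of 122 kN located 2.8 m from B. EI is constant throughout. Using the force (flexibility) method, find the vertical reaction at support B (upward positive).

Take M_B as the redundant. Released structure: two simple spans AB and BC with a hinge at B.
Rotations at B on the released spans (each span's end-slope, ×1/EI):
  span AB: point load 49.6 at a = 6.25: Pab(L + a)/(6LEI) = 314.8/EI
  span BC: triangular load, peak 43.5: w₀L³/(45EI) = 331.6/EI
  span BC: point load 122 at a = 2.8: Pab(L + b)/(6LEI) = 382.6/EI
  relative rotation θ_0 = (314.8 + 714.2)/EI = 1029/EI
A unit hogging moment at B produces rotation L₁/(3EI) + L₂/(3EI) = 5.667/EI.
Slope continuity at B: θ_0 = M_B·5.667/EI, so M_B = 1029/5.667 = 181.6 kN·m (hogging).
Span AB, ΣM about A with M_B applied at B: R_B^{AB}·10 = 310 + 181.6, so R_B^{AB} = 49.16 kN and R_A = 49.6 − 49.16 = 0.4411 kN.
Span BC, ΣM about C: R_B^{BC}·7 = 1223 + 181.6, so R_B^{BC} = 200.6 kN and R_C = 274.2 − 200.6 = 73.61 kN.
R_B = 49.16 + 200.6 = 249.8 kN.

R_B = 249.8 kN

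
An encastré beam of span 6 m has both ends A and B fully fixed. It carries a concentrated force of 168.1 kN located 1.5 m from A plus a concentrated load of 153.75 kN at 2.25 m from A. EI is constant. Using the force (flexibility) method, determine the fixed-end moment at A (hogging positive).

M_A = 277 kN·m

Release both end moments; the primary structure is a simply-supported span AB with redundants M_A and M_B.
On the primary (simply-supported) span, the end slopes from the loading are:
  at A: point load 168.1 at a = 1.5: Pab(L + b)/(6LEI) = 330.9/EI
  at B: point load 168.1 at a = 1.5: Pab(L + a)/(6LEI) = 236.4/EI
  at A: point load 153.75 at a = 2.25: Pab(L + b)/(6LEI) = 351.3/EI
  at B: point load 153.75 at a = 2.25: Pab(L + a)/(6LEI) = 297.3/EI
  θ_A0 = 682.3/EI,  θ_B0 = 533.7/EI
Flexibility coefficients: a unit moment at one end gives L/(3EI) there and L/(6EI) at the far end, so f₁₁ = f₂₂ = 2/EI and f₁₂ = f₂₁ = 1/EI.
Compatibility — zero rotation at each built-in end:
  2 M_A + 1 M_B = 682.3
  1 M_A + 2 M_B = 533.7
Solving the pair gives M_A = 277 kN·m and M_B = 128.4 kN·m (hogging).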